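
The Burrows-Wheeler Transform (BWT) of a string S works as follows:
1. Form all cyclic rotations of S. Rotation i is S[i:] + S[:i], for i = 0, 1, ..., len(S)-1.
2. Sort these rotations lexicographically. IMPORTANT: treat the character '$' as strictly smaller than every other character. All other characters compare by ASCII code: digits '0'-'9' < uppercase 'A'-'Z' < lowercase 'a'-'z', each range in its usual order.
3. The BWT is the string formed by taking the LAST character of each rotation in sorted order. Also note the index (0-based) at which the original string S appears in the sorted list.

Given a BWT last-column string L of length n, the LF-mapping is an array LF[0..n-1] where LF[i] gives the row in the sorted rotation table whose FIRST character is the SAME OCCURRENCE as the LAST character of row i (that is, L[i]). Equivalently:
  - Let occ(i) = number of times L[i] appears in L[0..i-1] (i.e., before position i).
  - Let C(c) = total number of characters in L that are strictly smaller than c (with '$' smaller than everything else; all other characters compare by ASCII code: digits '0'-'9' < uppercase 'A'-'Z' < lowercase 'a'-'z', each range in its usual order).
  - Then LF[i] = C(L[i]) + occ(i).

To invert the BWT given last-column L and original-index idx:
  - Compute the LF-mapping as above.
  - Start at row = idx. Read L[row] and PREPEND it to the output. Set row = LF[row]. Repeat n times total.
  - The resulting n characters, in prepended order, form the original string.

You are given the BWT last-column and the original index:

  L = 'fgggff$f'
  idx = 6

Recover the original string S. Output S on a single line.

LF mapping: 1 5 6 7 2 3 0 4
Walk LF starting at row 6, prepending L[row]:
  step 1: row=6, L[6]='$', prepend. Next row=LF[6]=0
  step 2: row=0, L[0]='f', prepend. Next row=LF[0]=1
  step 3: row=1, L[1]='g', prepend. Next row=LF[1]=5
  step 4: row=5, L[5]='f', prepend. Next row=LF[5]=3
  step 5: row=3, L[3]='g', prepend. Next row=LF[3]=7
  step 6: row=7, L[7]='f', prepend. Next row=LF[7]=4
  step 7: row=4, L[4]='f', prepend. Next row=LF[4]=2
  step 8: row=2, L[2]='g', prepend. Next row=LF[2]=6
Reversed output: gffgfgf$

Answer: gffgfgf$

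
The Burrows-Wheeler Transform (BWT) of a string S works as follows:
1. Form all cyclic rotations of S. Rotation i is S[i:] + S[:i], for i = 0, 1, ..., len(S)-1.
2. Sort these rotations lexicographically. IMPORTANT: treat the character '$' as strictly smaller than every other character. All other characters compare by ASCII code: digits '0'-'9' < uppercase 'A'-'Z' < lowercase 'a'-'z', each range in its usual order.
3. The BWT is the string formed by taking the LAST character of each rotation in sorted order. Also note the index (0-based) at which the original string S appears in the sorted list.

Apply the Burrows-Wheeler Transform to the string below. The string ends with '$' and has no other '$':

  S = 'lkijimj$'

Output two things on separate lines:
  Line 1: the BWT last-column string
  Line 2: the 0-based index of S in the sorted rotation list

Answer: jkjmil$i
6

Derivation:
All 8 rotations (rotation i = S[i:]+S[:i]):
  rot[0] = lkijimj$
  rot[1] = kijimj$l
  rot[2] = ijimj$lk
  rot[3] = jimj$lki
  rot[4] = imj$lkij
  rot[5] = mj$lkiji
  rot[6] = j$lkijim
  rot[7] = $lkijimj
Sorted (with $ < everything):
  sorted[0] = $lkijimj  (last char: 'j')
  sorted[1] = ijimj$lk  (last char: 'k')
  sorted[2] = imj$lkij  (last char: 'j')
  sorted[3] = j$lkijim  (last char: 'm')
  sorted[4] = jimj$lki  (last char: 'i')
  sorted[5] = kijimj$l  (last char: 'l')
  sorted[6] = lkijimj$  (last char: '$')
  sorted[7] = mj$lkiji  (last char: 'i')
Last column: jkjmil$i
Original string S is at sorted index 6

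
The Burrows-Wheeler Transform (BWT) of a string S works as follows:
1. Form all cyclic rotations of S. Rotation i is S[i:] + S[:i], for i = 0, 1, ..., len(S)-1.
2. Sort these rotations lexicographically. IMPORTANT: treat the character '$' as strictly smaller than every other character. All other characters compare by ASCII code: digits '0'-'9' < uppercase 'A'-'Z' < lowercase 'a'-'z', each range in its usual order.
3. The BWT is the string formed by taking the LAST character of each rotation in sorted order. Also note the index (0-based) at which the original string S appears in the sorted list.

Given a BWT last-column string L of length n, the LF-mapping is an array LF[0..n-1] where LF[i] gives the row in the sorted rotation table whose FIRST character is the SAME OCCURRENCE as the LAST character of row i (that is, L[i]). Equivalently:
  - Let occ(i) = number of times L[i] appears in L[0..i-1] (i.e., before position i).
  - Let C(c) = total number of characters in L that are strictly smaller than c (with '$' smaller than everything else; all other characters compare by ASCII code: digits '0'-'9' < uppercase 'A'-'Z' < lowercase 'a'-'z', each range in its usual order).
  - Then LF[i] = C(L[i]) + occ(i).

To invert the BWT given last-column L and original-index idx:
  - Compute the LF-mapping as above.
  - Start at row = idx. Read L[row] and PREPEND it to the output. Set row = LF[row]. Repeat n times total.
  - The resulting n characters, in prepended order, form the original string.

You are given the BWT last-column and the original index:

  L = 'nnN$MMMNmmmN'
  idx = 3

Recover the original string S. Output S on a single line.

LF mapping: 10 11 4 0 1 2 3 5 7 8 9 6
Walk LF starting at row 3, prepending L[row]:
  step 1: row=3, L[3]='$', prepend. Next row=LF[3]=0
  step 2: row=0, L[0]='n', prepend. Next row=LF[0]=10
  step 3: row=10, L[10]='m', prepend. Next row=LF[10]=9
  step 4: row=9, L[9]='m', prepend. Next row=LF[9]=8
  step 5: row=8, L[8]='m', prepend. Next row=LF[8]=7
  step 6: row=7, L[7]='N', prepend. Next row=LF[7]=5
  step 7: row=5, L[5]='M', prepend. Next row=LF[5]=2
  step 8: row=2, L[2]='N', prepend. Next row=LF[2]=4
  step 9: row=4, L[4]='M', prepend. Next row=LF[4]=1
  step 10: row=1, L[1]='n', prepend. Next row=LF[1]=11
  step 11: row=11, L[11]='N', prepend. Next row=LF[11]=6
  step 12: row=6, L[6]='M', prepend. Next row=LF[6]=3
Reversed output: MNnMNMNmmmn$

Answer: MNnMNMNmmmn$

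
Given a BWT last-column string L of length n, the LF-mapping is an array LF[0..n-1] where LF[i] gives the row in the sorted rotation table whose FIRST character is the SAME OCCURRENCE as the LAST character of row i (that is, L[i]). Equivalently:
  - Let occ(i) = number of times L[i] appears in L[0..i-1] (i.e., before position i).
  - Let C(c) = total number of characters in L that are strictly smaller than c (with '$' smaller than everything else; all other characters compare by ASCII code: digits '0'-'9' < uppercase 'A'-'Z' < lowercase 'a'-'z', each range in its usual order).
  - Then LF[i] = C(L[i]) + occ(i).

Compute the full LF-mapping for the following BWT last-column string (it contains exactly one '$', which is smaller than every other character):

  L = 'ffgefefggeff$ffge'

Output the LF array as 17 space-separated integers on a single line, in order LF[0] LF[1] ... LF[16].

Answer: 5 6 13 1 7 2 8 14 15 3 9 10 0 11 12 16 4

Derivation:
Char counts: '$':1, 'e':4, 'f':8, 'g':4
C (first-col start): C('$')=0, C('e')=1, C('f')=5, C('g')=13
L[0]='f': occ=0, LF[0]=C('f')+0=5+0=5
L[1]='f': occ=1, LF[1]=C('f')+1=5+1=6
L[2]='g': occ=0, LF[2]=C('g')+0=13+0=13
L[3]='e': occ=0, LF[3]=C('e')+0=1+0=1
L[4]='f': occ=2, LF[4]=C('f')+2=5+2=7
L[5]='e': occ=1, LF[5]=C('e')+1=1+1=2
L[6]='f': occ=3, LF[6]=C('f')+3=5+3=8
L[7]='g': occ=1, LF[7]=C('g')+1=13+1=14
L[8]='g': occ=2, LF[8]=C('g')+2=13+2=15
L[9]='e': occ=2, LF[9]=C('e')+2=1+2=3
L[10]='f': occ=4, LF[10]=C('f')+4=5+4=9
L[11]='f': occ=5, LF[11]=C('f')+5=5+5=10
L[12]='$': occ=0, LF[12]=C('$')+0=0+0=0
L[13]='f': occ=6, LF[13]=C('f')+6=5+6=11
L[14]='f': occ=7, LF[14]=C('f')+7=5+7=12
L[15]='g': occ=3, LF[15]=C('g')+3=13+3=16
L[16]='e': occ=3, LF[16]=C('e')+3=1+3=4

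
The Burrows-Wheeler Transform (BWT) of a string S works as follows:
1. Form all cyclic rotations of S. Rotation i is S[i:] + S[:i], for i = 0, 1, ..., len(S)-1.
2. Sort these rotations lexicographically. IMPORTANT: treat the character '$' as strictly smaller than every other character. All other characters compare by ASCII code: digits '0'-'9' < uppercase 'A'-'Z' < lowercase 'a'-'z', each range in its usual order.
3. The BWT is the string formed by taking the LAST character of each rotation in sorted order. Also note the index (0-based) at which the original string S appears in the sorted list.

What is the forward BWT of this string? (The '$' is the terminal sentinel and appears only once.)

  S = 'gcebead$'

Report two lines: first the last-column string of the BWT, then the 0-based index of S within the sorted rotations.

Answer: deegabc$
7

Derivation:
All 8 rotations (rotation i = S[i:]+S[:i]):
  rot[0] = gcebead$
  rot[1] = cebead$g
  rot[2] = ebead$gc
  rot[3] = bead$gce
  rot[4] = ead$gceb
  rot[5] = ad$gcebe
  rot[6] = d$gcebea
  rot[7] = $gcebead
Sorted (with $ < everything):
  sorted[0] = $gcebead  (last char: 'd')
  sorted[1] = ad$gcebe  (last char: 'e')
  sorted[2] = bead$gce  (last char: 'e')
  sorted[3] = cebead$g  (last char: 'g')
  sorted[4] = d$gcebea  (last char: 'a')
  sorted[5] = ead$gceb  (last char: 'b')
  sorted[6] = ebead$gc  (last char: 'c')
  sorted[7] = gcebead$  (last char: '$')
Last column: deegabc$
Original string S is at sorted index 7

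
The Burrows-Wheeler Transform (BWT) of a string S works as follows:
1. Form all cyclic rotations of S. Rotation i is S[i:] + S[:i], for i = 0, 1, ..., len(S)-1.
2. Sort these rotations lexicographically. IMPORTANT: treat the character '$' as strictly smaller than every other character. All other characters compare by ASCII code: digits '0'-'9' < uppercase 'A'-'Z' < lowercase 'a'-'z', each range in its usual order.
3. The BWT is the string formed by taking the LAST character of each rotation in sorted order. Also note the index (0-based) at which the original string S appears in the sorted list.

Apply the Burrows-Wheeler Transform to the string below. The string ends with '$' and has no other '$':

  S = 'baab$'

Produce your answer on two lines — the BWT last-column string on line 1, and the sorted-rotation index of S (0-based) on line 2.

All 5 rotations (rotation i = S[i:]+S[:i]):
  rot[0] = baab$
  rot[1] = aab$b
  rot[2] = ab$ba
  rot[3] = b$baa
  rot[4] = $baab
Sorted (with $ < everything):
  sorted[0] = $baab  (last char: 'b')
  sorted[1] = aab$b  (last char: 'b')
  sorted[2] = ab$ba  (last char: 'a')
  sorted[3] = b$baa  (last char: 'a')
  sorted[4] = baab$  (last char: '$')
Last column: bbaa$
Original string S is at sorted index 4

Answer: bbaa$
4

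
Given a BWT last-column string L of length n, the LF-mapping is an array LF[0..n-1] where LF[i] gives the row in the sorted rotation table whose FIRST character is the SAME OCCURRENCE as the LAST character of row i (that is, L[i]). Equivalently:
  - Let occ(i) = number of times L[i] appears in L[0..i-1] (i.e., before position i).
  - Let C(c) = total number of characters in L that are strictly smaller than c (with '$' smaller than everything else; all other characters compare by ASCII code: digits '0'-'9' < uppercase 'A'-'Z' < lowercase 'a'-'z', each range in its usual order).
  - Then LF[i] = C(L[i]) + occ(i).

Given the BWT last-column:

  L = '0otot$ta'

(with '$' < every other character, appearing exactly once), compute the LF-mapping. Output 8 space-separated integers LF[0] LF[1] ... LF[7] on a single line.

Char counts: '$':1, '0':1, 'a':1, 'o':2, 't':3
C (first-col start): C('$')=0, C('0')=1, C('a')=2, C('o')=3, C('t')=5
L[0]='0': occ=0, LF[0]=C('0')+0=1+0=1
L[1]='o': occ=0, LF[1]=C('o')+0=3+0=3
L[2]='t': occ=0, LF[2]=C('t')+0=5+0=5
L[3]='o': occ=1, LF[3]=C('o')+1=3+1=4
L[4]='t': occ=1, LF[4]=C('t')+1=5+1=6
L[5]='$': occ=0, LF[5]=C('$')+0=0+0=0
L[6]='t': occ=2, LF[6]=C('t')+2=5+2=7
L[7]='a': occ=0, LF[7]=C('a')+0=2+0=2

Answer: 1 3 5 4 6 0 7 2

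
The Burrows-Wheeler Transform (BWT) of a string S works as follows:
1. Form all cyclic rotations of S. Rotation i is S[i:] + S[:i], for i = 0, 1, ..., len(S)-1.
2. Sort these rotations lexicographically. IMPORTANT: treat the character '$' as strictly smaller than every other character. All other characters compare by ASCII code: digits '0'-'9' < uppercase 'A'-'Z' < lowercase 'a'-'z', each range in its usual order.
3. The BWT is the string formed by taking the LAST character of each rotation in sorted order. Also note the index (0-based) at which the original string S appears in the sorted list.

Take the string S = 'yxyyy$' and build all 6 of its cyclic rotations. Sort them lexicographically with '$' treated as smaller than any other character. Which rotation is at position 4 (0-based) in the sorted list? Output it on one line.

Answer: yy$yxy

Derivation:
All 6 rotations (rotation i = S[i:]+S[:i]):
  rot[0] = yxyyy$
  rot[1] = xyyy$y
  rot[2] = yyy$yx
  rot[3] = yy$yxy
  rot[4] = y$yxyy
  rot[5] = $yxyyy
Sorted (with $ < everything):
  sorted[0] = $yxyyy
  sorted[1] = xyyy$y
  sorted[2] = y$yxyy
  sorted[3] = yxyyy$
  sorted[4] = yy$yxy
  sorted[5] = yyy$yx
sorted[4] = yy$yxy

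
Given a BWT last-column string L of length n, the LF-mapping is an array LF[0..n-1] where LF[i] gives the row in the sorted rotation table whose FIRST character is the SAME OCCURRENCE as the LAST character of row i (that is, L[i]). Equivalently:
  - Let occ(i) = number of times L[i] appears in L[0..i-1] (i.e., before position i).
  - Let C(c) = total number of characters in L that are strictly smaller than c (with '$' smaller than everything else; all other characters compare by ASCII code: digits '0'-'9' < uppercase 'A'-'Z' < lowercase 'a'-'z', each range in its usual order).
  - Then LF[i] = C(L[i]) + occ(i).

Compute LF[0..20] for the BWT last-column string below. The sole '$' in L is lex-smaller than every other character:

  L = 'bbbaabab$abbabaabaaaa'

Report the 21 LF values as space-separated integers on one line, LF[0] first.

Answer: 12 13 14 1 2 15 3 16 0 4 17 18 5 19 6 7 20 8 9 10 11

Derivation:
Char counts: '$':1, 'a':11, 'b':9
C (first-col start): C('$')=0, C('a')=1, C('b')=12
L[0]='b': occ=0, LF[0]=C('b')+0=12+0=12
L[1]='b': occ=1, LF[1]=C('b')+1=12+1=13
L[2]='b': occ=2, LF[2]=C('b')+2=12+2=14
L[3]='a': occ=0, LF[3]=C('a')+0=1+0=1
L[4]='a': occ=1, LF[4]=C('a')+1=1+1=2
L[5]='b': occ=3, LF[5]=C('b')+3=12+3=15
L[6]='a': occ=2, LF[6]=C('a')+2=1+2=3
L[7]='b': occ=4, LF[7]=C('b')+4=12+4=16
L[8]='$': occ=0, LF[8]=C('$')+0=0+0=0
L[9]='a': occ=3, LF[9]=C('a')+3=1+3=4
L[10]='b': occ=5, LF[10]=C('b')+5=12+5=17
L[11]='b': occ=6, LF[11]=C('b')+6=12+6=18
L[12]='a': occ=4, LF[12]=C('a')+4=1+4=5
L[13]='b': occ=7, LF[13]=C('b')+7=12+7=19
L[14]='a': occ=5, LF[14]=C('a')+5=1+5=6
L[15]='a': occ=6, LF[15]=C('a')+6=1+6=7
L[16]='b': occ=8, LF[16]=C('b')+8=12+8=20
L[17]='a': occ=7, LF[17]=C('a')+7=1+7=8
L[18]='a': occ=8, LF[18]=C('a')+8=1+8=9
L[19]='a': occ=9, LF[19]=C('a')+9=1+9=10
L[20]='a': occ=10, LF[20]=C('a')+10=1+10=11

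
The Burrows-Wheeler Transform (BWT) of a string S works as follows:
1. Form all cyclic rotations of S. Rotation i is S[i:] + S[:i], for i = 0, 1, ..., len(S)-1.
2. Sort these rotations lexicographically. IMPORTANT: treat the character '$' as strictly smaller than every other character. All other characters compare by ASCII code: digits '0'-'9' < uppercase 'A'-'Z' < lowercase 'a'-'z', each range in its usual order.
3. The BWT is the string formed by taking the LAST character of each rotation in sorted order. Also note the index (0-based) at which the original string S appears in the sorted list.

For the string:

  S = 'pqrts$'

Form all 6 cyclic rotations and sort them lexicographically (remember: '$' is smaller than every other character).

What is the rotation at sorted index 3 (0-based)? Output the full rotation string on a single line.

All 6 rotations (rotation i = S[i:]+S[:i]):
  rot[0] = pqrts$
  rot[1] = qrts$p
  rot[2] = rts$pq
  rot[3] = ts$pqr
  rot[4] = s$pqrt
  rot[5] = $pqrts
Sorted (with $ < everything):
  sorted[0] = $pqrts
  sorted[1] = pqrts$
  sorted[2] = qrts$p
  sorted[3] = rts$pq
  sorted[4] = s$pqrt
  sorted[5] = ts$pqr
sorted[3] = rts$pq

Answer: rts$pq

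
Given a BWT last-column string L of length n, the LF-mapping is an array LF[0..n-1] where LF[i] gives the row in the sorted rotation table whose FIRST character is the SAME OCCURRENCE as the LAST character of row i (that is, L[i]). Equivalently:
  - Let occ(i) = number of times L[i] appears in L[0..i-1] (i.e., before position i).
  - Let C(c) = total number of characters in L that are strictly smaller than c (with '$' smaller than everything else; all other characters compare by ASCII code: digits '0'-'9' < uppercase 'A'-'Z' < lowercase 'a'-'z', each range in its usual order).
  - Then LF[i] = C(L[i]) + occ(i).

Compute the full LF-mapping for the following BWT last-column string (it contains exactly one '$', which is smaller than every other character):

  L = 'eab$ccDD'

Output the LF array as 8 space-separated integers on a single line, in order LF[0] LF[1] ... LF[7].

Char counts: '$':1, 'D':2, 'a':1, 'b':1, 'c':2, 'e':1
C (first-col start): C('$')=0, C('D')=1, C('a')=3, C('b')=4, C('c')=5, C('e')=7
L[0]='e': occ=0, LF[0]=C('e')+0=7+0=7
L[1]='a': occ=0, LF[1]=C('a')+0=3+0=3
L[2]='b': occ=0, LF[2]=C('b')+0=4+0=4
L[3]='$': occ=0, LF[3]=C('$')+0=0+0=0
L[4]='c': occ=0, LF[4]=C('c')+0=5+0=5
L[5]='c': occ=1, LF[5]=C('c')+1=5+1=6
L[6]='D': occ=0, LF[6]=C('D')+0=1+0=1
L[7]='D': occ=1, LF[7]=C('D')+1=1+1=2

Answer: 7 3 4 0 5 6 1 2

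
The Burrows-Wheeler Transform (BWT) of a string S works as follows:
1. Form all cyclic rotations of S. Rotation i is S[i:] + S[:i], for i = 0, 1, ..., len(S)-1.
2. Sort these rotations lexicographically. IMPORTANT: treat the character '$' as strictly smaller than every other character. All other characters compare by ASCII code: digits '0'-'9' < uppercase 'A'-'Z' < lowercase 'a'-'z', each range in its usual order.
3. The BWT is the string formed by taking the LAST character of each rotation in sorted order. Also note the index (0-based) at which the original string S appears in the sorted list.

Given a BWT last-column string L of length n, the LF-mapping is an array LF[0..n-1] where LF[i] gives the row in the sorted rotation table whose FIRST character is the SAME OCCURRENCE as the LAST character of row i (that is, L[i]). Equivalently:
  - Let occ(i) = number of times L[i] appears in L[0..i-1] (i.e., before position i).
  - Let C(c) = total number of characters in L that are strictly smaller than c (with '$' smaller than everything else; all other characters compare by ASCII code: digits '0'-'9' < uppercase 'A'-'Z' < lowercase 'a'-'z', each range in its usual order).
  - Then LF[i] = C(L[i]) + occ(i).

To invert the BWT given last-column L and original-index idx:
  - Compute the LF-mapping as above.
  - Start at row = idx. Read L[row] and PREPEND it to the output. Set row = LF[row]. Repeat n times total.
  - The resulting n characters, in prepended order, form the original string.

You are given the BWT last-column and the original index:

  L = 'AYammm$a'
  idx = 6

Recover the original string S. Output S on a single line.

Answer: mammaYA$

Derivation:
LF mapping: 1 2 3 5 6 7 0 4
Walk LF starting at row 6, prepending L[row]:
  step 1: row=6, L[6]='$', prepend. Next row=LF[6]=0
  step 2: row=0, L[0]='A', prepend. Next row=LF[0]=1
  step 3: row=1, L[1]='Y', prepend. Next row=LF[1]=2
  step 4: row=2, L[2]='a', prepend. Next row=LF[2]=3
  step 5: row=3, L[3]='m', prepend. Next row=LF[3]=5
  step 6: row=5, L[5]='m', prepend. Next row=LF[5]=7
  step 7: row=7, L[7]='a', prepend. Next row=LF[7]=4
  step 8: row=4, L[4]='m', prepend. Next row=LF[4]=6
Reversed output: mammaYA$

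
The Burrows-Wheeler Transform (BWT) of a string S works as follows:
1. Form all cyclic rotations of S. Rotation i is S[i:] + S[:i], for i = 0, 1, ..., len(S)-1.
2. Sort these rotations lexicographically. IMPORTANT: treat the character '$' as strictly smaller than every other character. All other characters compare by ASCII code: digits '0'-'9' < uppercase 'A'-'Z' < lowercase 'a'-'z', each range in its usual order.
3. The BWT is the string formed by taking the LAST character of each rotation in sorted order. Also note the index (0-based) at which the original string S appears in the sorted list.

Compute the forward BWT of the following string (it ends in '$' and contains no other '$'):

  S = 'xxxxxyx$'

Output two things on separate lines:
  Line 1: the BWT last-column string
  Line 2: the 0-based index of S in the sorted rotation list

Answer: xy$xxxxx
2

Derivation:
All 8 rotations (rotation i = S[i:]+S[:i]):
  rot[0] = xxxxxyx$
  rot[1] = xxxxyx$x
  rot[2] = xxxyx$xx
  rot[3] = xxyx$xxx
  rot[4] = xyx$xxxx
  rot[5] = yx$xxxxx
  rot[6] = x$xxxxxy
  rot[7] = $xxxxxyx
Sorted (with $ < everything):
  sorted[0] = $xxxxxyx  (last char: 'x')
  sorted[1] = x$xxxxxy  (last char: 'y')
  sorted[2] = xxxxxyx$  (last char: '$')
  sorted[3] = xxxxyx$x  (last char: 'x')
  sorted[4] = xxxyx$xx  (last char: 'x')
  sorted[5] = xxyx$xxx  (last char: 'x')
  sorted[6] = xyx$xxxx  (last char: 'x')
  sorted[7] = yx$xxxxx  (last char: 'x')
Last column: xy$xxxxx
Original string S is at sorted index 2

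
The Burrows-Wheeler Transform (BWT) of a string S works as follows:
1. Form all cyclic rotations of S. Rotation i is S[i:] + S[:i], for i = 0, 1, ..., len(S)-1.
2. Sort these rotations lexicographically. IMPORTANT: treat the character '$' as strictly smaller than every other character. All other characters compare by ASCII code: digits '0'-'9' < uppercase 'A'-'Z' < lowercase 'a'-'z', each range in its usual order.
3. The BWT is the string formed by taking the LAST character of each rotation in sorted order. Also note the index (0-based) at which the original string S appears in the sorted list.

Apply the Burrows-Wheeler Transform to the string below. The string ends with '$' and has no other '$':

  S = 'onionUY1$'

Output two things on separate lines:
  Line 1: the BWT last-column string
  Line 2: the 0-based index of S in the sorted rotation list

Answer: 1YnUnooi$
8

Derivation:
All 9 rotations (rotation i = S[i:]+S[:i]):
  rot[0] = onionUY1$
  rot[1] = nionUY1$o
  rot[2] = ionUY1$on
  rot[3] = onUY1$oni
  rot[4] = nUY1$onio
  rot[5] = UY1$onion
  rot[6] = Y1$onionU
  rot[7] = 1$onionUY
  rot[8] = $onionUY1
Sorted (with $ < everything):
  sorted[0] = $onionUY1  (last char: '1')
  sorted[1] = 1$onionUY  (last char: 'Y')
  sorted[2] = UY1$onion  (last char: 'n')
  sorted[3] = Y1$onionU  (last char: 'U')
  sorted[4] = ionUY1$on  (last char: 'n')
  sorted[5] = nUY1$onio  (last char: 'o')
  sorted[6] = nionUY1$o  (last char: 'o')
  sorted[7] = onUY1$oni  (last char: 'i')
  sorted[8] = onionUY1$  (last char: '$')
Last column: 1YnUnooi$
Original string S is at sorted index 8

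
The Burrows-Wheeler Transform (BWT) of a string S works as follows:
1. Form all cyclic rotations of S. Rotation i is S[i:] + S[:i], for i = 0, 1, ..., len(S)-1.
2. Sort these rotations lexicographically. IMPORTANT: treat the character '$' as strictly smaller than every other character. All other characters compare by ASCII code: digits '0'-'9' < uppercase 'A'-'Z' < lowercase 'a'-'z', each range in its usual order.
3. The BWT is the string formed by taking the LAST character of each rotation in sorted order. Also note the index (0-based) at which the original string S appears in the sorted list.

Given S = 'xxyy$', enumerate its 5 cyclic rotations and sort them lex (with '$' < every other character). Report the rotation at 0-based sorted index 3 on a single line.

All 5 rotations (rotation i = S[i:]+S[:i]):
  rot[0] = xxyy$
  rot[1] = xyy$x
  rot[2] = yy$xx
  rot[3] = y$xxy
  rot[4] = $xxyy
Sorted (with $ < everything):
  sorted[0] = $xxyy
  sorted[1] = xxyy$
  sorted[2] = xyy$x
  sorted[3] = y$xxy
  sorted[4] = yy$xx
sorted[3] = y$xxy

Answer: y$xxy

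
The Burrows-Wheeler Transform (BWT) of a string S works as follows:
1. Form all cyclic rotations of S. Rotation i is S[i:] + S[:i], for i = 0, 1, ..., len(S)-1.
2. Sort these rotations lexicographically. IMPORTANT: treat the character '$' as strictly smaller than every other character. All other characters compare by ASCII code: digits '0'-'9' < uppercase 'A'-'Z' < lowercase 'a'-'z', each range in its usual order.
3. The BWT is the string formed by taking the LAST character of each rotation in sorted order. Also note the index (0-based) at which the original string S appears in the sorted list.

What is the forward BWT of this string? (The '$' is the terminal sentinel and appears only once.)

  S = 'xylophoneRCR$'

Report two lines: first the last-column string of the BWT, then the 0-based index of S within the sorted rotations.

Answer: RRCenpyohlo$x
11

Derivation:
All 13 rotations (rotation i = S[i:]+S[:i]):
  rot[0] = xylophoneRCR$
  rot[1] = ylophoneRCR$x
  rot[2] = lophoneRCR$xy
  rot[3] = ophoneRCR$xyl
  rot[4] = phoneRCR$xylo
  rot[5] = honeRCR$xylop
  rot[6] = oneRCR$xyloph
  rot[7] = neRCR$xylopho
  rot[8] = eRCR$xylophon
  rot[9] = RCR$xylophone
  rot[10] = CR$xylophoneR
  rot[11] = R$xylophoneRC
  rot[12] = $xylophoneRCR
Sorted (with $ < everything):
  sorted[0] = $xylophoneRCR  (last char: 'R')
  sorted[1] = CR$xylophoneR  (last char: 'R')
  sorted[2] = R$xylophoneRC  (last char: 'C')
  sorted[3] = RCR$xylophone  (last char: 'e')
  sorted[4] = eRCR$xylophon  (last char: 'n')
  sorted[5] = honeRCR$xylop  (last char: 'p')
  sorted[6] = lophoneRCR$xy  (last char: 'y')
  sorted[7] = neRCR$xylopho  (last char: 'o')
  sorted[8] = oneRCR$xyloph  (last char: 'h')
  sorted[9] = ophoneRCR$xyl  (last char: 'l')
  sorted[10] = phoneRCR$xylo  (last char: 'o')
  sorted[11] = xylophoneRCR$  (last char: '$')
  sorted[12] = ylophoneRCR$x  (last char: 'x')
Last column: RRCenpyohlo$x
Original string S is at sorted index 11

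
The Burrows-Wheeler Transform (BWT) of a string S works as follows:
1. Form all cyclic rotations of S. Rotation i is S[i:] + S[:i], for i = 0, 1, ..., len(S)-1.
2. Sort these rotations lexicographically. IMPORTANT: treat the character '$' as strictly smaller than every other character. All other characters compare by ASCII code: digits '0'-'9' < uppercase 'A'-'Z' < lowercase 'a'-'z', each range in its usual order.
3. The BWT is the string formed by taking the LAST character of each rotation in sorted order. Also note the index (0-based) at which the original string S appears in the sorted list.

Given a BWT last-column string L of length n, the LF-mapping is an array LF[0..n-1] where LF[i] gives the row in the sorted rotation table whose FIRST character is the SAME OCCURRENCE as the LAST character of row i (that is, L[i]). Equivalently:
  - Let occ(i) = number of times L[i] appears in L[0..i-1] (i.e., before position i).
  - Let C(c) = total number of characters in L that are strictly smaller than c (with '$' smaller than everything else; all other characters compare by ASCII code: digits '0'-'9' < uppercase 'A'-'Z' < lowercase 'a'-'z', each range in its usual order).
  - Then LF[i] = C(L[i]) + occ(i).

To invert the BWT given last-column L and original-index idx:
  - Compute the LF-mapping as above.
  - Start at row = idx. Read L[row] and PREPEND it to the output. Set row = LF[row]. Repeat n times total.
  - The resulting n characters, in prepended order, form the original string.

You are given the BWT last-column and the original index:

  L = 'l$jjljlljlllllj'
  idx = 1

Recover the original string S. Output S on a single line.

LF mapping: 6 0 1 2 7 3 8 9 4 10 11 12 13 14 5
Walk LF starting at row 1, prepending L[row]:
  step 1: row=1, L[1]='$', prepend. Next row=LF[1]=0
  step 2: row=0, L[0]='l', prepend. Next row=LF[0]=6
  step 3: row=6, L[6]='l', prepend. Next row=LF[6]=8
  step 4: row=8, L[8]='j', prepend. Next row=LF[8]=4
  step 5: row=4, L[4]='l', prepend. Next row=LF[4]=7
  step 6: row=7, L[7]='l', prepend. Next row=LF[7]=9
  step 7: row=9, L[9]='l', prepend. Next row=LF[9]=10
  step 8: row=10, L[10]='l', prepend. Next row=LF[10]=11
  step 9: row=11, L[11]='l', prepend. Next row=LF[11]=12
  step 10: row=12, L[12]='l', prepend. Next row=LF[12]=13
  step 11: row=13, L[13]='l', prepend. Next row=LF[13]=14
  step 12: row=14, L[14]='j', prepend. Next row=LF[14]=5
  step 13: row=5, L[5]='j', prepend. Next row=LF[5]=3
  step 14: row=3, L[3]='j', prepend. Next row=LF[3]=2
  step 15: row=2, L[2]='j', prepend. Next row=LF[2]=1
Reversed output: jjjjllllllljll$

Answer: jjjjllllllljll$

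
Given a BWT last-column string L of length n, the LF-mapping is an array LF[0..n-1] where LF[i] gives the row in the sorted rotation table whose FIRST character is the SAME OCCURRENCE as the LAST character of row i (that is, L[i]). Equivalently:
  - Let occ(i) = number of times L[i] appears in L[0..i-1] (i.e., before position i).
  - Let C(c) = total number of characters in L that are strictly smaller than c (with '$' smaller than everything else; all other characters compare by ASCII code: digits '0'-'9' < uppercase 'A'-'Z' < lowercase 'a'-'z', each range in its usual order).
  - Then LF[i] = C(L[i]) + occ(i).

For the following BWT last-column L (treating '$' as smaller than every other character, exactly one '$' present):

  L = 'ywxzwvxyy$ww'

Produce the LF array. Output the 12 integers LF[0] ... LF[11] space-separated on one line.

Answer: 8 2 6 11 3 1 7 9 10 0 4 5

Derivation:
Char counts: '$':1, 'v':1, 'w':4, 'x':2, 'y':3, 'z':1
C (first-col start): C('$')=0, C('v')=1, C('w')=2, C('x')=6, C('y')=8, C('z')=11
L[0]='y': occ=0, LF[0]=C('y')+0=8+0=8
L[1]='w': occ=0, LF[1]=C('w')+0=2+0=2
L[2]='x': occ=0, LF[2]=C('x')+0=6+0=6
L[3]='z': occ=0, LF[3]=C('z')+0=11+0=11
L[4]='w': occ=1, LF[4]=C('w')+1=2+1=3
L[5]='v': occ=0, LF[5]=C('v')+0=1+0=1
L[6]='x': occ=1, LF[6]=C('x')+1=6+1=7
L[7]='y': occ=1, LF[7]=C('y')+1=8+1=9
L[8]='y': occ=2, LF[8]=C('y')+2=8+2=10
L[9]='$': occ=0, LF[9]=C('$')+0=0+0=0
L[10]='w': occ=2, LF[10]=C('w')+2=2+2=4
L[11]='w': occ=3, LF[11]=C('w')+3=2+3=5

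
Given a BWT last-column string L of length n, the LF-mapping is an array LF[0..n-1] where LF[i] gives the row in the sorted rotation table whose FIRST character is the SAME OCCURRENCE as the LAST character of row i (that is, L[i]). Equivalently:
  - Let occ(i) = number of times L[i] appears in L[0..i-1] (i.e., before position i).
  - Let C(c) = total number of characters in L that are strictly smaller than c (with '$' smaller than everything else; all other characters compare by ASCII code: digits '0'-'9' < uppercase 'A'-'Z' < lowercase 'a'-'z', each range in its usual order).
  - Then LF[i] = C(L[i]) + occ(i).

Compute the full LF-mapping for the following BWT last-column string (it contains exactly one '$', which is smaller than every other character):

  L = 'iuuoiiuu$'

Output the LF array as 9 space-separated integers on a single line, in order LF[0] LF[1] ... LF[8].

Answer: 1 5 6 4 2 3 7 8 0

Derivation:
Char counts: '$':1, 'i':3, 'o':1, 'u':4
C (first-col start): C('$')=0, C('i')=1, C('o')=4, C('u')=5
L[0]='i': occ=0, LF[0]=C('i')+0=1+0=1
L[1]='u': occ=0, LF[1]=C('u')+0=5+0=5
L[2]='u': occ=1, LF[2]=C('u')+1=5+1=6
L[3]='o': occ=0, LF[3]=C('o')+0=4+0=4
L[4]='i': occ=1, LF[4]=C('i')+1=1+1=2
L[5]='i': occ=2, LF[5]=C('i')+2=1+2=3
L[6]='u': occ=2, LF[6]=C('u')+2=5+2=7
L[7]='u': occ=3, LF[7]=C('u')+3=5+3=8
L[8]='$': occ=0, LF[8]=C('$')+0=0+0=0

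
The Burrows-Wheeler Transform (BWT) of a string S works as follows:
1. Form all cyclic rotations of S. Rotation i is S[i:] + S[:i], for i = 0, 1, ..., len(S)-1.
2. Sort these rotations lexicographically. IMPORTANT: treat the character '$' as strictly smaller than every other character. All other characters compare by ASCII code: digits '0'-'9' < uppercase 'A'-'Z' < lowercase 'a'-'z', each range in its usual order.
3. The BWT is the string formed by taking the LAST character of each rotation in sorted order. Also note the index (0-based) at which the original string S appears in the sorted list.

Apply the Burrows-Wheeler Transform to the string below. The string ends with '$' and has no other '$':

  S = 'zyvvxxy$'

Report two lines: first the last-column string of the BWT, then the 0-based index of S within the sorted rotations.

Answer: yyvvxxz$
7

Derivation:
All 8 rotations (rotation i = S[i:]+S[:i]):
  rot[0] = zyvvxxy$
  rot[1] = yvvxxy$z
  rot[2] = vvxxy$zy
  rot[3] = vxxy$zyv
  rot[4] = xxy$zyvv
  rot[5] = xy$zyvvx
  rot[6] = y$zyvvxx
  rot[7] = $zyvvxxy
Sorted (with $ < everything):
  sorted[0] = $zyvvxxy  (last char: 'y')
  sorted[1] = vvxxy$zy  (last char: 'y')
  sorted[2] = vxxy$zyv  (last char: 'v')
  sorted[3] = xxy$zyvv  (last char: 'v')
  sorted[4] = xy$zyvvx  (last char: 'x')
  sorted[5] = y$zyvvxx  (last char: 'x')
  sorted[6] = yvvxxy$z  (last char: 'z')
  sorted[7] = zyvvxxy$  (last char: '$')
Last column: yyvvxxz$
Original string S is at sorted index 7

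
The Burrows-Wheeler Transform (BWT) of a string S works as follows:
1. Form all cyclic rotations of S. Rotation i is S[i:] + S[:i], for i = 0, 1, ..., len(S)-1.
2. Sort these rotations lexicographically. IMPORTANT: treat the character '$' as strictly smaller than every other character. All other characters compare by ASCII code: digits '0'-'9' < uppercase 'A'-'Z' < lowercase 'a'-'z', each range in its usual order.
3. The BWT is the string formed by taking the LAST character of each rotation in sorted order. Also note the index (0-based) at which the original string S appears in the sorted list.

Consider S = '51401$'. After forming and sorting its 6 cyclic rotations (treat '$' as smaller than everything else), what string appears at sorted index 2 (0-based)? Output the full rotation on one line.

All 6 rotations (rotation i = S[i:]+S[:i]):
  rot[0] = 51401$
  rot[1] = 1401$5
  rot[2] = 401$51
  rot[3] = 01$514
  rot[4] = 1$5140
  rot[5] = $51401
Sorted (with $ < everything):
  sorted[0] = $51401
  sorted[1] = 01$514
  sorted[2] = 1$5140
  sorted[3] = 1401$5
  sorted[4] = 401$51
  sorted[5] = 51401$
sorted[2] = 1$5140

Answer: 1$5140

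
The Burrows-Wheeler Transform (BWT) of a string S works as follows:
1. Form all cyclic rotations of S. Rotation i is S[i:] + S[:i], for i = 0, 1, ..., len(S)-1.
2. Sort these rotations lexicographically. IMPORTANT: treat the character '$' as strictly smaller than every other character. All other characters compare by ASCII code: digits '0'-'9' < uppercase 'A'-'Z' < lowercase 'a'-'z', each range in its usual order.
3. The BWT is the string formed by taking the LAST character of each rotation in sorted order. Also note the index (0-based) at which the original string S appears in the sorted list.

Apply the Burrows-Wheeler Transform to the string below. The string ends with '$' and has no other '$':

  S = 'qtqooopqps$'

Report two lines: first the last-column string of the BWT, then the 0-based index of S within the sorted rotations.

Answer: sqoooqtp$pq
8

Derivation:
All 11 rotations (rotation i = S[i:]+S[:i]):
  rot[0] = qtqooopqps$
  rot[1] = tqooopqps$q
  rot[2] = qooopqps$qt
  rot[3] = ooopqps$qtq
  rot[4] = oopqps$qtqo
  rot[5] = opqps$qtqoo
  rot[6] = pqps$qtqooo
  rot[7] = qps$qtqooop
  rot[8] = ps$qtqooopq
  rot[9] = s$qtqooopqp
  rot[10] = $qtqooopqps
Sorted (with $ < everything):
  sorted[0] = $qtqooopqps  (last char: 's')
  sorted[1] = ooopqps$qtq  (last char: 'q')
  sorted[2] = oopqps$qtqo  (last char: 'o')
  sorted[3] = opqps$qtqoo  (last char: 'o')
  sorted[4] = pqps$qtqooo  (last char: 'o')
  sorted[5] = ps$qtqooopq  (last char: 'q')
  sorted[6] = qooopqps$qt  (last char: 't')
  sorted[7] = qps$qtqooop  (last char: 'p')
  sorted[8] = qtqooopqps$  (last char: '$')
  sorted[9] = s$qtqooopqp  (last char: 'p')
  sorted[10] = tqooopqps$q  (last char: 'q')
Last column: sqoooqtp$pq
Original string S is at sorted index 8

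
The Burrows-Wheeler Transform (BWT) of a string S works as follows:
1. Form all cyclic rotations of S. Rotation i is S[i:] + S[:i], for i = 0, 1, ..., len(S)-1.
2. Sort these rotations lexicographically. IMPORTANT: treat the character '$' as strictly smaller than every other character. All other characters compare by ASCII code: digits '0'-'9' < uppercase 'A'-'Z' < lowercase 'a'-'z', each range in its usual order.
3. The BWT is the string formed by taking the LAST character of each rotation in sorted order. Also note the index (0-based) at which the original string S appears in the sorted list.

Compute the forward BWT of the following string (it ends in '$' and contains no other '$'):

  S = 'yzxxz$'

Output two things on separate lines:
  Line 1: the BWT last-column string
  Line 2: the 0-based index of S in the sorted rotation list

Answer: zzx$xy
3

Derivation:
All 6 rotations (rotation i = S[i:]+S[:i]):
  rot[0] = yzxxz$
  rot[1] = zxxz$y
  rot[2] = xxz$yz
  rot[3] = xz$yzx
  rot[4] = z$yzxx
  rot[5] = $yzxxz
Sorted (with $ < everything):
  sorted[0] = $yzxxz  (last char: 'z')
  sorted[1] = xxz$yz  (last char: 'z')
  sorted[2] = xz$yzx  (last char: 'x')
  sorted[3] = yzxxz$  (last char: '$')
  sorted[4] = z$yzxx  (last char: 'x')
  sorted[5] = zxxz$y  (last char: 'y')
Last column: zzx$xy
Original string S is at sorted index 3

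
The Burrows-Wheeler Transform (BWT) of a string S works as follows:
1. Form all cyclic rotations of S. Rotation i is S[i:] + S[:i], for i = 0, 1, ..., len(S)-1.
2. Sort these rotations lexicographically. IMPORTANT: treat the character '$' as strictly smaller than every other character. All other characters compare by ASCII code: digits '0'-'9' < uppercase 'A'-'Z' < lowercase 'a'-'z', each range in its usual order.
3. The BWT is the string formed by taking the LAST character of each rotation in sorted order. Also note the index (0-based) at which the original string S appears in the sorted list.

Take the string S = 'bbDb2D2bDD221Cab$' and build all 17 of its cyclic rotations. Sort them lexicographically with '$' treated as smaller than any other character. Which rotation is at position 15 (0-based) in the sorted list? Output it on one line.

Answer: bDb2D2bDD221Cab$b

Derivation:
All 17 rotations (rotation i = S[i:]+S[:i]):
  rot[0] = bbDb2D2bDD221Cab$
  rot[1] = bDb2D2bDD221Cab$b
  rot[2] = Db2D2bDD221Cab$bb
  rot[3] = b2D2bDD221Cab$bbD
  rot[4] = 2D2bDD221Cab$bbDb
  rot[5] = D2bDD221Cab$bbDb2
  rot[6] = 2bDD221Cab$bbDb2D
  rot[7] = bDD221Cab$bbDb2D2
  rot[8] = DD221Cab$bbDb2D2b
  rot[9] = D221Cab$bbDb2D2bD
  rot[10] = 221Cab$bbDb2D2bDD
  rot[11] = 21Cab$bbDb2D2bDD2
  rot[12] = 1Cab$bbDb2D2bDD22
  rot[13] = Cab$bbDb2D2bDD221
  rot[14] = ab$bbDb2D2bDD221C
  rot[15] = b$bbDb2D2bDD221Ca
  rot[16] = $bbDb2D2bDD221Cab
Sorted (with $ < everything):
  sorted[0] = $bbDb2D2bDD221Cab
  sorted[1] = 1Cab$bbDb2D2bDD22
  sorted[2] = 21Cab$bbDb2D2bDD2
  sorted[3] = 221Cab$bbDb2D2bDD
  sorted[4] = 2D2bDD221Cab$bbDb
  sorted[5] = 2bDD221Cab$bbDb2D
  sorted[6] = Cab$bbDb2D2bDD221
  sorted[7] = D221Cab$bbDb2D2bD
  sorted[8] = D2bDD221Cab$bbDb2
  sorted[9] = DD221Cab$bbDb2D2b
  sorted[10] = Db2D2bDD221Cab$bb
  sorted[11] = ab$bbDb2D2bDD221C
  sorted[12] = b$bbDb2D2bDD221Ca
  sorted[13] = b2D2bDD221Cab$bbD
  sorted[14] = bDD221Cab$bbDb2D2
  sorted[15] = bDb2D2bDD221Cab$b
  sorted[16] = bbDb2D2bDD221Cab$
sorted[15] = bDb2D2bDD221Cab$b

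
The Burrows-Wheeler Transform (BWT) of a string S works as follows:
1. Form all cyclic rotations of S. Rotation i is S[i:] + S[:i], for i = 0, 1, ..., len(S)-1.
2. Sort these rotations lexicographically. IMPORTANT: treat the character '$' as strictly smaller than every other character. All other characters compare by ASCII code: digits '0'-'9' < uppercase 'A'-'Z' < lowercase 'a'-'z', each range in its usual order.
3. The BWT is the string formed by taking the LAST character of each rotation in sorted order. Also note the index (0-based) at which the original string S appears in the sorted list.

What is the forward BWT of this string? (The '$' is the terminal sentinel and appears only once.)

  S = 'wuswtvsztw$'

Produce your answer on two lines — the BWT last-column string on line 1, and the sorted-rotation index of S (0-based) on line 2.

Answer: wuvwzwtts$s
9

Derivation:
All 11 rotations (rotation i = S[i:]+S[:i]):
  rot[0] = wuswtvsztw$
  rot[1] = uswtvsztw$w
  rot[2] = swtvsztw$wu
  rot[3] = wtvsztw$wus
  rot[4] = tvsztw$wusw
  rot[5] = vsztw$wuswt
  rot[6] = sztw$wuswtv
  rot[7] = ztw$wuswtvs
  rot[8] = tw$wuswtvsz
  rot[9] = w$wuswtvszt
  rot[10] = $wuswtvsztw
Sorted (with $ < everything):
  sorted[0] = $wuswtvsztw  (last char: 'w')
  sorted[1] = swtvsztw$wu  (last char: 'u')
  sorted[2] = sztw$wuswtv  (last char: 'v')
  sorted[3] = tvsztw$wusw  (last char: 'w')
  sorted[4] = tw$wuswtvsz  (last char: 'z')
  sorted[5] = uswtvsztw$w  (last char: 'w')
  sorted[6] = vsztw$wuswt  (last char: 't')
  sorted[7] = w$wuswtvszt  (last char: 't')
  sorted[8] = wtvsztw$wus  (last char: 's')
  sorted[9] = wuswtvsztw$  (last char: '$')
  sorted[10] = ztw$wuswtvs  (last char: 's')
Last column: wuvwzwtts$s
Original string S is at sorted index 9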